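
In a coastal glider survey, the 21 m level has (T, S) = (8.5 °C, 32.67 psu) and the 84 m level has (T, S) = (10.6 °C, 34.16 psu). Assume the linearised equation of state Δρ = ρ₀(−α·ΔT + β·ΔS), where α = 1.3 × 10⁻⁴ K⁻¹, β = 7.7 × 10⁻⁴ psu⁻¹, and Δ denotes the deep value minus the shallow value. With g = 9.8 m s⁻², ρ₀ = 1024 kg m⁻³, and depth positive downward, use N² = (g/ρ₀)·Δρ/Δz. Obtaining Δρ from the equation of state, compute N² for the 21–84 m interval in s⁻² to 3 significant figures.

ΔT = +2.1 K, ΔS = +1.49 psu (deep − shallow).
Δρ/ρ₀ = −αΔT + βΔS = -2.73 × 10⁻⁴ + 1.1473 × 10⁻³ = 8.743 × 10⁻⁴, so Δρ ≈ 0.8953 kg m⁻³.
N² = (g/ρ₀)·Δρ/Δz = g·(Δρ/ρ₀)/Δz = 9.8 × 8.743 × 10⁻⁴ / 63 = 1.3600 × 10⁻⁴ s⁻² ≈ 1.36 × 10⁻⁴ s⁻².

1.36 × 10⁻⁴ s⁻²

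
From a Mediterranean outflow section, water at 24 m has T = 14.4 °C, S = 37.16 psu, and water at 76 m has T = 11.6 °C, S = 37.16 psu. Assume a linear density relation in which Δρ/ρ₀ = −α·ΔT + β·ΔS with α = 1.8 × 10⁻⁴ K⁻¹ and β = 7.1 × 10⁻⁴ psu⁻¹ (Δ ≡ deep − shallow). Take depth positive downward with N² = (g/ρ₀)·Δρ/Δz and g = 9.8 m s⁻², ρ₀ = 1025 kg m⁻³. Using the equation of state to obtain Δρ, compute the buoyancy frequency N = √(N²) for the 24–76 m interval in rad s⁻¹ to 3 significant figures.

9.75 × 10⁻³ rad s⁻¹

ΔT = -2.8 K, ΔS = +0.00 psu (deep − shallow).
Δρ/ρ₀ = −αΔT + βΔS = 5.04 × 10⁻⁴ + 0 = 5.04 × 10⁻⁴, so Δρ ≈ 0.5166 kg m⁻³.
N² = (g/ρ₀)·Δρ/Δz = g·(Δρ/ρ₀)/Δz = 9.8 × 5.04 × 10⁻⁴ / 52 = 9.4985 × 10⁻⁵ s⁻².
N = √(9.4985 × 10⁻⁵) = 9.7460 × 10⁻³ rad s⁻¹ ≈ 9.75 × 10⁻³ rad s⁻¹.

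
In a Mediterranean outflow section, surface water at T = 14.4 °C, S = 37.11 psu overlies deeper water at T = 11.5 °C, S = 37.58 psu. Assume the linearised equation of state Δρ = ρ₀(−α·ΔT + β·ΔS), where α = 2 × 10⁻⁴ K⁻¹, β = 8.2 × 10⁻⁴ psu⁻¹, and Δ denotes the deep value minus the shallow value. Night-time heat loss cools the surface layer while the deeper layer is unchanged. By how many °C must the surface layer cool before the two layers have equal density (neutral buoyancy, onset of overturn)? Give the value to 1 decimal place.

4.8 °C

Neutral buoyancy requires Δρ = 0, i.e. −α(T_deep − T_surf′) + β(S_deep − S_surf) = 0.
T_surf′ = T_deep − (β/α)·ΔS = 11.5 − (8.2 × 10⁻⁴/2 × 10⁻⁴)·(+0.47) = 9.573 °C.
Cooling required: 14.4 − (9.573) = 4.827 °C.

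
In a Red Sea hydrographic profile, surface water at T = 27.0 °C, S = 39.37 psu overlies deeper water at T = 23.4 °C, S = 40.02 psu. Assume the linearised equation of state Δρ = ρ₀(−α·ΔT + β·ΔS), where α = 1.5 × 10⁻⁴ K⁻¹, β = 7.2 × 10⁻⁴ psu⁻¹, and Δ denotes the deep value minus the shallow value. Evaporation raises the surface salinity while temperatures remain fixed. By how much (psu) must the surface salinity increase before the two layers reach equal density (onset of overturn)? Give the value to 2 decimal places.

1.40 psu

Neutral buoyancy requires −α(T_deep − T_surf) + β(S_deep − S_surf′) = 0.
S_surf′ = S_deep − (α/β)·ΔT = 40.02 − (1.5 × 10⁻⁴/7.2 × 10⁻⁴)·(-3.6) = 40.7700 psu.
Increase required: 40.7700 − 39.37 = 1.4000 psu.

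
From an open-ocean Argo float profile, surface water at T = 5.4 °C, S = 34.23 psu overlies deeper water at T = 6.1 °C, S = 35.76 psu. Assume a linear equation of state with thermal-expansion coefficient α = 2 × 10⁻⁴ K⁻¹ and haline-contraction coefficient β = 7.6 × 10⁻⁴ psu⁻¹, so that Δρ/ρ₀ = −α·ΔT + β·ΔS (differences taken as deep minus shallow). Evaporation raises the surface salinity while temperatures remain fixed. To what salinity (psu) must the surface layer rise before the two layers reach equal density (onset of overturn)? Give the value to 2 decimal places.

Neutral buoyancy requires −α(T_deep − T_surf) + β(S_deep − S_surf′) = 0.
S_surf′ = S_deep − (α/β)·ΔT = 35.76 − (2 × 10⁻⁴/7.6 × 10⁻⁴)·(+0.7) = 35.5758 psu.
Increase required: 35.5758 − 34.23 = 1.3458 psu.

35.58 psu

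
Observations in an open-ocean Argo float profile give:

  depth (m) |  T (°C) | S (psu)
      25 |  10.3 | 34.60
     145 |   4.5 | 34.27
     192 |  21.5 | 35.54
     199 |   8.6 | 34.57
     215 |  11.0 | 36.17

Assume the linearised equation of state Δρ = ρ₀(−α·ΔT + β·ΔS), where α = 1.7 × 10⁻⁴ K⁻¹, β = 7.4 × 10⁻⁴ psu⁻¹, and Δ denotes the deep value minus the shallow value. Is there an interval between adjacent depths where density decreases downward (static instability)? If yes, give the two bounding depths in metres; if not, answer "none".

Evaluate Δρ/ρ₀ = −αΔT + βΔS across each adjacent pair:
  25–145 m: −αΔT+βΔS = −(1.7 × 10⁻⁴)(-5.8)+(7.4 × 10⁻⁴)(-0.33) = 7.4 × 10⁻⁴ → stable
  145–192 m: −αΔT+βΔS = −(1.7 × 10⁻⁴)(+17.0)+(7.4 × 10⁻⁴)(+1.27) = -2.0 × 10⁻³ → UNSTABLE
  192–199 m: −αΔT+βΔS = −(1.7 × 10⁻⁴)(-12.9)+(7.4 × 10⁻⁴)(-0.97) = 1.5 × 10⁻³ → stable
  199–215 m: −αΔT+βΔS = −(1.7 × 10⁻⁴)(+2.4)+(7.4 × 10⁻⁴)(+1.60) = 7.8 × 10⁻⁴ → stable
The 145–192 m interval has Δρ < 0: lighter water underlies denser water.

145–192 m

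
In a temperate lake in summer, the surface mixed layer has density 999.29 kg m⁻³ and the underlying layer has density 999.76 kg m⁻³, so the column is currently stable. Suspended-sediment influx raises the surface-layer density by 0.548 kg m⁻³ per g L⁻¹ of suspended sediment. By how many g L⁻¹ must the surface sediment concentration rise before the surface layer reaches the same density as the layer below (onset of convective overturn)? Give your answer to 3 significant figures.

0.858 g L⁻¹

Density deficit of the surface layer: 999.76 − 999.29 = 0.47 kg m⁻³.
Required change = 0.47 / 0.548 = 0.858 g L⁻¹.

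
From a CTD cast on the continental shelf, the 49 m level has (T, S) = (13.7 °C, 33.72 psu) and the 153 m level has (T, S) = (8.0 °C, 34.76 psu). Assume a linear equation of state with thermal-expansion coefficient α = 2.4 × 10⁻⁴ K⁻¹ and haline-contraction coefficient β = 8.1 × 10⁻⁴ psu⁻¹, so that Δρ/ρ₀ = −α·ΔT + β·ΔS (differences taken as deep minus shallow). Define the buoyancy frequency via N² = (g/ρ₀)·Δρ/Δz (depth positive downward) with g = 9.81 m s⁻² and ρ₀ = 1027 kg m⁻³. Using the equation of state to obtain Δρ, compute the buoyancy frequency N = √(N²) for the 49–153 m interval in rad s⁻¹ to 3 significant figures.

ΔT = -5.7 K, ΔS = +1.04 psu (deep − shallow).
Δρ/ρ₀ = −αΔT + βΔS = 1.368 × 10⁻³ + 8.424 × 10⁻⁴ = 2.2104 × 10⁻³, so Δρ ≈ 2.270 kg m⁻³.
N² = (g/ρ₀)·Δρ/Δz = g·(Δρ/ρ₀)/Δz = 9.81 × 2.2104 × 10⁻³ / 104 = 2.0850 × 10⁻⁴ s⁻².
N = √(2.0850 × 10⁻⁴) = 0.014440 rad s⁻¹ ≈ 0.0144 rad s⁻¹.

0.0144 rad s⁻¹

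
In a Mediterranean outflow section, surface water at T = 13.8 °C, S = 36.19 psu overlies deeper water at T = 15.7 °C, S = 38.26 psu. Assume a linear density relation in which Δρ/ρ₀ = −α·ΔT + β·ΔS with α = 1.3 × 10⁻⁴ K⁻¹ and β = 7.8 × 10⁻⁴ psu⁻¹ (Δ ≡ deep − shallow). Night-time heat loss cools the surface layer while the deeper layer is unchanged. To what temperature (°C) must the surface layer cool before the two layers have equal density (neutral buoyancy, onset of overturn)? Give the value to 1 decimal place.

Neutral buoyancy requires Δρ = 0, i.e. −α(T_deep − T_surf′) + β(S_deep − S_surf) = 0.
T_surf′ = T_deep − (β/α)·ΔS = 15.7 − (7.8 × 10⁻⁴/1.3 × 10⁻⁴)·(+2.07) = 3.280 °C.
Cooling required: 13.8 − (3.280) = 10.520 °C.

3.3 °C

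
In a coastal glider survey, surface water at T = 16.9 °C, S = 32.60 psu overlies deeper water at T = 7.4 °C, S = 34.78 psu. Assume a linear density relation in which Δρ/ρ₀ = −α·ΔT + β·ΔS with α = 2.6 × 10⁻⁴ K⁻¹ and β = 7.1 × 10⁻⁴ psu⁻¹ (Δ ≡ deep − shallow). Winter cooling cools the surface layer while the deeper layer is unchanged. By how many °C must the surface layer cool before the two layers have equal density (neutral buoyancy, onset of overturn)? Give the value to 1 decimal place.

Neutral buoyancy requires Δρ = 0, i.e. −α(T_deep − T_surf′) + β(S_deep − S_surf) = 0.
T_surf′ = T_deep − (β/α)·ΔS = 7.4 − (7.1 × 10⁻⁴/2.6 × 10⁻⁴)·(+2.18) = 1.447 °C.
Cooling required: 16.9 − (1.447) = 15.453 °C.

15.5 °C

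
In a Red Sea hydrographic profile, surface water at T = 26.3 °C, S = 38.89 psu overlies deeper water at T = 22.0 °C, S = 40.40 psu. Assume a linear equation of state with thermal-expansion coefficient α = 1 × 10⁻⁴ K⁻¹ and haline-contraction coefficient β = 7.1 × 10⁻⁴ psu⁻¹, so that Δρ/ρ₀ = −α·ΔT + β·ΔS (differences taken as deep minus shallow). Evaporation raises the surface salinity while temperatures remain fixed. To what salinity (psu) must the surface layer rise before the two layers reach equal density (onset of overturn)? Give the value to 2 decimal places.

Neutral buoyancy requires −α(T_deep − T_surf) + β(S_deep − S_surf′) = 0.
S_surf′ = S_deep − (α/β)·ΔT = 40.40 − (1 × 10⁻⁴/7.1 × 10⁻⁴)·(-4.3) = 41.0056 psu.
Increase required: 41.0056 − 38.89 = 2.1156 psu.

41.01 psu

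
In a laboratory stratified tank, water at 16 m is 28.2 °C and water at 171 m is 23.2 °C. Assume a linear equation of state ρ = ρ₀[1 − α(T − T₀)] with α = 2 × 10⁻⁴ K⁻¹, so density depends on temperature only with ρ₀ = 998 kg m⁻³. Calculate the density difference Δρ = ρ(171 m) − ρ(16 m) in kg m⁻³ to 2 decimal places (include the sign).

+1.00 kg m⁻³

ΔT = -5.0 K, Δρ/ρ₀ = −αΔT = 1.00 × 10⁻³.
Δρ = 998 × (1.00 × 10⁻³) = +1.00 kg m⁻³.
Positive Δρ: denser below, stable.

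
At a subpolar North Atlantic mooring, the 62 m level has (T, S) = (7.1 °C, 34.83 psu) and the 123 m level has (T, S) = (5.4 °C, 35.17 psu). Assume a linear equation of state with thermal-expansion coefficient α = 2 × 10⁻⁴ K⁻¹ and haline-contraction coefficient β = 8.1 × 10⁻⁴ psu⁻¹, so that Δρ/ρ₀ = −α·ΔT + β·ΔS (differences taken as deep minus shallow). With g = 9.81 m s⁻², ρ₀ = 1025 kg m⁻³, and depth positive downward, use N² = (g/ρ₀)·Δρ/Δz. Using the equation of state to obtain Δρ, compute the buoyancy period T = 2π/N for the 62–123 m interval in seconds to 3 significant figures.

632 s

ΔT = -1.7 K, ΔS = +0.34 psu (deep − shallow).
Δρ/ρ₀ = −αΔT + βΔS = 3.40 × 10⁻⁴ + 2.754 × 10⁻⁴ = 6.154 × 10⁻⁴, so Δρ ≈ 0.6308 kg m⁻³.
N² = (g/ρ₀)·Δρ/Δz = g·(Δρ/ρ₀)/Δz = 9.81 × 6.154 × 10⁻⁴ / 61 = 9.8968 × 10⁻⁵ s⁻².
N = √(9.8968 × 10⁻⁵) = 9.9483 × 10⁻³ rad s⁻¹ → T = 2π/N = 631.58 s ≈ 632 s.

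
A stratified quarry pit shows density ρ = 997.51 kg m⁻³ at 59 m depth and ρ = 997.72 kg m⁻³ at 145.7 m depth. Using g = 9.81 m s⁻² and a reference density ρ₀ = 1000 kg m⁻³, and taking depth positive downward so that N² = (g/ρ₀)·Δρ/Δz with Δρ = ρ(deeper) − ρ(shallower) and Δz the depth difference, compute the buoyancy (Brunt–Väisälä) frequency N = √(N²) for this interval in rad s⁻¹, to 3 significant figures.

Δρ = 997.72 − 997.51 = 0.21 kg m⁻³ over Δz = 145.7 − 59 = 86.7 m.
N² = (9.81/1000) × (0.21/86.7) = 2.3761 × 10⁻⁵ s⁻².
N = √(2.3761 × 10⁻⁵) = 4.8745 × 10⁻³ rad s⁻¹ ≈ 4.87 × 10⁻³ rad s⁻¹.
Since Δρ > 0 the layer is stably stratified.

4.87 × 10⁻³ rad s⁻¹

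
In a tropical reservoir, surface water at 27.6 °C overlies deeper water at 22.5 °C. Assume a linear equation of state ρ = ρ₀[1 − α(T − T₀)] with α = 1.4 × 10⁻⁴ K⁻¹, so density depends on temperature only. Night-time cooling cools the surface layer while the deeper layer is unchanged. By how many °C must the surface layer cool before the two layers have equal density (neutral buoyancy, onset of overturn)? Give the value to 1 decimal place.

With temperature the only control, equal density requires T_surf′ = T_deep.
T_surf′ = 22.5 °C.
Cooling required: 27.6 − 22.5 = 5.1 °C.

5.1 °C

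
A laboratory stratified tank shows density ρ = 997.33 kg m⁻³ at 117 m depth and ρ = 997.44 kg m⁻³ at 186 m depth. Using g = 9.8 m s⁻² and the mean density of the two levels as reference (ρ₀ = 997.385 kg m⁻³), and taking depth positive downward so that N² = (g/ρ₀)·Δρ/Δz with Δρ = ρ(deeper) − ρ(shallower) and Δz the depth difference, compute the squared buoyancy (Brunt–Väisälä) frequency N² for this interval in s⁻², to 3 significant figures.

Δρ = 997.44 − 997.33 = 0.11 kg m⁻³ over Δz = 186 − 117 = 69 m.
N² = (9.8/997.385) × (0.11/69) = 1.5664 × 10⁻⁵ s⁻² ≈ 1.57 × 10⁻⁵ s⁻².

1.57 × 10⁻⁵ s⁻²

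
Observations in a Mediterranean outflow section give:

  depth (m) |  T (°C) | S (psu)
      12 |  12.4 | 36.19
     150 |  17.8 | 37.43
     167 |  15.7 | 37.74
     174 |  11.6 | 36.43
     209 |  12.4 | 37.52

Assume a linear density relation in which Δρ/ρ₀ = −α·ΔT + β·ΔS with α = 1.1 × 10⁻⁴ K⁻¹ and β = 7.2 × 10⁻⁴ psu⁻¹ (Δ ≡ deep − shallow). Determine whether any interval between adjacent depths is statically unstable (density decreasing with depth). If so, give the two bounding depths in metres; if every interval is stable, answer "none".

Evaluate Δρ/ρ₀ = −αΔT + βΔS across each adjacent pair:
  12–150 m: −αΔT+βΔS = −(1.1 × 10⁻⁴)(+5.4)+(7.2 × 10⁻⁴)(+1.24) = 3.0 × 10⁻⁴ → stable
  150–167 m: −αΔT+βΔS = −(1.1 × 10⁻⁴)(-2.1)+(7.2 × 10⁻⁴)(+0.31) = 4.5 × 10⁻⁴ → stable
  167–174 m: −αΔT+βΔS = −(1.1 × 10⁻⁴)(-4.1)+(7.2 × 10⁻⁴)(-1.31) = -4.9 × 10⁻⁴ → UNSTABLE
  174–209 m: −αΔT+βΔS = −(1.1 × 10⁻⁴)(+0.8)+(7.2 × 10⁻⁴)(+1.09) = 7.0 × 10⁻⁴ → stable
The 167–174 m interval has Δρ < 0: lighter water underlies denser water.

167–174 m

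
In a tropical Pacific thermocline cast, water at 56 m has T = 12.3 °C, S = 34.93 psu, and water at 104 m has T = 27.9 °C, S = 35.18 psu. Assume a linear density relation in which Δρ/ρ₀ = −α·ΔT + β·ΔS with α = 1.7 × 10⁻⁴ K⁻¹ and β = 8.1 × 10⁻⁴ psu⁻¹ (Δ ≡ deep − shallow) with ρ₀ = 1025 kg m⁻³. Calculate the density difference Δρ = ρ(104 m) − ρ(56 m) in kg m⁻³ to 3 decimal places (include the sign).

ΔT = +15.6 K, ΔS = +0.25 psu (deep − shallow).
Δρ/ρ₀ = −(1.7 × 10⁻⁴)(+15.6) + (8.1 × 10⁻⁴)(+0.25) = -2.4495 × 10⁻³.
Δρ = 1025 × (-2.4495 × 10⁻³) = -2.511 kg m⁻³.
Negative Δρ: lighter below, statically unstable.

-2.511 kg m⁻³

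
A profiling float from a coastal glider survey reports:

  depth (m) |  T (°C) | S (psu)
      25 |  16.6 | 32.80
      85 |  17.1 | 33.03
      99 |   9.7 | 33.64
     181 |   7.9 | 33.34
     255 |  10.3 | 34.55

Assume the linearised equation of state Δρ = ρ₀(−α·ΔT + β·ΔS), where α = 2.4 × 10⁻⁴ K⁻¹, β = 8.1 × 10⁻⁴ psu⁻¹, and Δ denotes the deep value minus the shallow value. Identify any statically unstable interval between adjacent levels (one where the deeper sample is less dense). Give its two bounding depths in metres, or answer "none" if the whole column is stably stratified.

Evaluate Δρ/ρ₀ = −αΔT + βΔS across each adjacent pair:
  25–85 m: −αΔT+βΔS = −(2.4 × 10⁻⁴)(+0.5)+(8.1 × 10⁻⁴)(+0.23) = 6.6 × 10⁻⁵ → stable
  85–99 m: −αΔT+βΔS = −(2.4 × 10⁻⁴)(-7.4)+(8.1 × 10⁻⁴)(+0.61) = 2.3 × 10⁻³ → stable
  99–181 m: −αΔT+βΔS = −(2.4 × 10⁻⁴)(-1.8)+(8.1 × 10⁻⁴)(-0.30) = 1.9 × 10⁻⁴ → stable
  181–255 m: −αΔT+βΔS = −(2.4 × 10⁻⁴)(+2.4)+(8.1 × 10⁻⁴)(+1.21) = 4.0 × 10⁻⁴ → stable
Every interval has Δρ > 0: the column is stably stratified throughout.

none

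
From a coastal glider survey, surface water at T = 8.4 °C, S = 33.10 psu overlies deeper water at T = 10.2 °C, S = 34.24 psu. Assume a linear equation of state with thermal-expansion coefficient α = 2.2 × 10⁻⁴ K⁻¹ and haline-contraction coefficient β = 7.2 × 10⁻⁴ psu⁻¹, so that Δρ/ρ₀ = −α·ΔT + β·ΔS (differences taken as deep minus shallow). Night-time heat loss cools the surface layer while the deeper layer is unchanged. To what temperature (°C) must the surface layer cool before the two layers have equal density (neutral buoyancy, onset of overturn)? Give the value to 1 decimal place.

6.5 °C

Neutral buoyancy requires Δρ = 0, i.e. −α(T_deep − T_surf′) + β(S_deep − S_surf) = 0.
T_surf′ = T_deep − (β/α)·ΔS = 10.2 − (7.2 × 10⁻⁴/2.2 × 10⁻⁴)·(+1.14) = 6.469 °C.
Cooling required: 8.4 − (6.469) = 1.931 °C.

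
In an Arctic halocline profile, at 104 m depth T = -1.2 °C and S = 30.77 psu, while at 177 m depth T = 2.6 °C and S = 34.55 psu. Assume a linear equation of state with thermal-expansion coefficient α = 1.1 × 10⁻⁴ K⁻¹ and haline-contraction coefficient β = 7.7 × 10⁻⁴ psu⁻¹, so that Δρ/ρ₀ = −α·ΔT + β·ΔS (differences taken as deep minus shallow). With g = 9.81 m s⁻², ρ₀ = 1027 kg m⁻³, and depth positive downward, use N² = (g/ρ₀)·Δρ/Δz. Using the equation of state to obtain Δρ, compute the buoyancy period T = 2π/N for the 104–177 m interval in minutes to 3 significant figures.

ΔT = +3.8 K, ΔS = +3.78 psu (deep − shallow).
Δρ/ρ₀ = −αΔT + βΔS = -4.18 × 10⁻⁴ + 2.9106 × 10⁻³ = 2.4926 × 10⁻³, so Δρ ≈ 2.560 kg m⁻³.
N² = (g/ρ₀)·Δρ/Δz = g·(Δρ/ρ₀)/Δz = 9.81 × 2.4926 × 10⁻³ / 73 = 3.3496 × 10⁻⁴ s⁻².
N = √(3.3496 × 10⁻⁴) = 0.018302 rad s⁻¹ → T = 2π/N = 343.31 s = 5.7218 min ≈ 5.72 min.

5.72 min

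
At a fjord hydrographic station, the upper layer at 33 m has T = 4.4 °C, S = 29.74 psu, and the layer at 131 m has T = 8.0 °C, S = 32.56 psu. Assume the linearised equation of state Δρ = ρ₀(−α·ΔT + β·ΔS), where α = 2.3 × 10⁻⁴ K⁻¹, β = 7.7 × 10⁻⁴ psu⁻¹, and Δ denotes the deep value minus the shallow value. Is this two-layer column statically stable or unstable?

stable

ΔT = 8.0 − 4.4 = +3.6 K and ΔS = 32.56 − 29.74 = +2.82 psu (deep − shallow).
−αΔT = -8.28 × 10⁻⁴; βΔS = 2.1714 × 10⁻³; sum Δρ/ρ₀ = 1.3434 × 10⁻³.
Δρ/ρ₀ > 0, so Δρ > 0: deeper water is denser → statically stable.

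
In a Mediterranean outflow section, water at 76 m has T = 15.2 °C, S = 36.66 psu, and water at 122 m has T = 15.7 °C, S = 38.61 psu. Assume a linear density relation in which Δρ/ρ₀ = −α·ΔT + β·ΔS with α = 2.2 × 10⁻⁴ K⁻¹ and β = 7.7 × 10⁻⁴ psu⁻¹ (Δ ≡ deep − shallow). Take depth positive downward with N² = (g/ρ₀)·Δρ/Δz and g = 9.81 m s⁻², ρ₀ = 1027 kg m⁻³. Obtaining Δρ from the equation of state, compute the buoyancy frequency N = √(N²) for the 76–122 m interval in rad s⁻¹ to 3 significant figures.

ΔT = +0.5 K, ΔS = +1.95 psu (deep − shallow).
Δρ/ρ₀ = −αΔT + βΔS = -1.10 × 10⁻⁴ + 1.5015 × 10⁻³ = 1.3915 × 10⁻³, so Δρ ≈ 1.429 kg m⁻³.
N² = (g/ρ₀)·Δρ/Δz = g·(Δρ/ρ₀)/Δz = 9.81 × 1.3915 × 10⁻³ / 46 = 2.9675 × 10⁻⁴ s⁻².
N = √(2.9675 × 10⁻⁴) = 0.017226 rad s⁻¹ ≈ 0.0172 rad s⁻¹.

0.0172 rad s⁻¹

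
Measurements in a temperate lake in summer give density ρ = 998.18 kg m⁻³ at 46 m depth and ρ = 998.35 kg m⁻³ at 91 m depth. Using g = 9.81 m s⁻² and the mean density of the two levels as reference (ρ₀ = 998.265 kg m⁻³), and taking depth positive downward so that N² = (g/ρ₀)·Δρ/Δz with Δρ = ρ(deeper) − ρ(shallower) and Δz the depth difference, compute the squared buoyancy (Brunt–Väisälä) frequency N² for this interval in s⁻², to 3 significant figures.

3.71 × 10⁻⁵ s⁻²

Δρ = 998.35 − 998.18 = 0.17 kg m⁻³ over Δz = 91 − 46 = 45 m.
N² = (9.81/998.265) × (0.17/45) = 3.7124 × 10⁻⁵ s⁻² ≈ 3.71 × 10⁻⁵ s⁻².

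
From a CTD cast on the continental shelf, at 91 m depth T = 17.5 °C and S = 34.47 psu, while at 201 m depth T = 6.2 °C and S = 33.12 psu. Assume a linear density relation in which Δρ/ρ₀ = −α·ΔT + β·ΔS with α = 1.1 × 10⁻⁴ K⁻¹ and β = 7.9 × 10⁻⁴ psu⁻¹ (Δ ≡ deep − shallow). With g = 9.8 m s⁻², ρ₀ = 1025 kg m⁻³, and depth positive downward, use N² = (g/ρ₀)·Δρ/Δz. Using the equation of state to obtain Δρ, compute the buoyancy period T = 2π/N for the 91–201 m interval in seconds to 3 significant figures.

ΔT = -11.3 K, ΔS = -1.35 psu (deep − shallow).
Δρ/ρ₀ = −αΔT + βΔS = 1.243 × 10⁻³ − 1.0665 × 10⁻³ = 1.765 × 10⁻⁴, so Δρ ≈ 0.1809 kg m⁻³.
N² = (g/ρ₀)·Δρ/Δz = g·(Δρ/ρ₀)/Δz = 9.8 × 1.765 × 10⁻⁴ / 110 = 1.5725 × 10⁻⁵ s⁻².
N = √(1.5725 × 10⁻⁵) = 3.9655 × 10⁻³ rad s⁻¹ → T = 2π/N = 1.5845 × 10³ s ≈ 1.58 × 10³ s.

1.58 × 10³ s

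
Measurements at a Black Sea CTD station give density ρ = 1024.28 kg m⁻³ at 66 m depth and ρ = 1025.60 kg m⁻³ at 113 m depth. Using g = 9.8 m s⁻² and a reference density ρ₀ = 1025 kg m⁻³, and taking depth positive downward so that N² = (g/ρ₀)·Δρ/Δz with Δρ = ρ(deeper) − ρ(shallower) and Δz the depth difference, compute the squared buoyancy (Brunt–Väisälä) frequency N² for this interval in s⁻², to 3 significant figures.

2.69 × 10⁻⁴ s⁻²

Δρ = 1025.60 − 1024.28 = 1.32 kg m⁻³ over Δz = 113 − 66 = 47 m.
N² = (9.8/1025) × (1.32/47) = 2.6852 × 10⁻⁴ s⁻² ≈ 2.69 × 10⁻⁴ s⁻².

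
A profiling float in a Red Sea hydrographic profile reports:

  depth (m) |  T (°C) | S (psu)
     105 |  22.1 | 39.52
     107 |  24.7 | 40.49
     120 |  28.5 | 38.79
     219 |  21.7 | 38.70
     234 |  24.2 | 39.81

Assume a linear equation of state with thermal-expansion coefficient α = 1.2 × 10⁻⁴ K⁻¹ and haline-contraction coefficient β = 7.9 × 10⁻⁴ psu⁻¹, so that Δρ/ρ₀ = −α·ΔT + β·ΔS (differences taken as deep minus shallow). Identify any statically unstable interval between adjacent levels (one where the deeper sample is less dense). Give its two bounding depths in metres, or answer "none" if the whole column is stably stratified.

107–120 m

Evaluate Δρ/ρ₀ = −αΔT + βΔS across each adjacent pair:
  105–107 m: −αΔT+βΔS = −(1.2 × 10⁻⁴)(+2.6)+(7.9 × 10⁻⁴)(+0.97) = 4.5 × 10⁻⁴ → stable
  107–120 m: −αΔT+βΔS = −(1.2 × 10⁻⁴)(+3.8)+(7.9 × 10⁻⁴)(-1.70) = -1.8 × 10⁻³ → UNSTABLE
  120–219 m: −αΔT+βΔS = −(1.2 × 10⁻⁴)(-6.8)+(7.9 × 10⁻⁴)(-0.09) = 7.4 × 10⁻⁴ → stable
  219–234 m: −αΔT+βΔS = −(1.2 × 10⁻⁴)(+2.5)+(7.9 × 10⁻⁴)(+1.11) = 5.8 × 10⁻⁴ → stable
The 107–120 m interval has Δρ < 0: lighter water underlies denser water.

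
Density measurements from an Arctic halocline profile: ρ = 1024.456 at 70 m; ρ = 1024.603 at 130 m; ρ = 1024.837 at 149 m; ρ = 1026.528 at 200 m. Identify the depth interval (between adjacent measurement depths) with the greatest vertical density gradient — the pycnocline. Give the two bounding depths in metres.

149–200 m

Compute the density gradient over each adjacent pair:
  70–130 m: Δρ/Δz = 0.147/60 = 2.4 × 10⁻³ kg m⁻⁴
  130–149 m: Δρ/Δz = 0.234/19 = 0.012 kg m⁻⁴
  149–200 m: Δρ/Δz = 1.691/51 = 0.033 kg m⁻⁴
The largest gradient is in the 149–200 m interval — the pycnocline.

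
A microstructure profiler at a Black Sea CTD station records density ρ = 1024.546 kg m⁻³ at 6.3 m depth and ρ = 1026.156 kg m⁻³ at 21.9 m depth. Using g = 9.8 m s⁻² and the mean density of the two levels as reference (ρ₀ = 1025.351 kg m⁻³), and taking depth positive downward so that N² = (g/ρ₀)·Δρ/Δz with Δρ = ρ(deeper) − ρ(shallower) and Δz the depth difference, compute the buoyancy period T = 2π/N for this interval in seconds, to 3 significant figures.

Δρ = 1026.156 − 1024.546 = 1.610 kg m⁻³ over Δz = 21.9 − 6.3 = 15.6 m.
N² = (9.8/1025.351) × (1.610/15.6) = 9.8640 × 10⁻⁴ s⁻².
N = √(9.8640 × 10⁻⁴) = 0.031407 rad s⁻¹, so T = 2π/N = 200.06 s ≈ 200 s.

200 s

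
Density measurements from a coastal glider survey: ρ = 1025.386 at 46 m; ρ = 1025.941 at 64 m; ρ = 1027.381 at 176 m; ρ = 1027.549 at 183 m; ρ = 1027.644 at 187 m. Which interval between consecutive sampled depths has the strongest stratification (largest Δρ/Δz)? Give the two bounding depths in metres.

Compute the density gradient over each adjacent pair:
  46–64 m: Δρ/Δz = 0.555/18 = 0.031 kg m⁻⁴
  64–176 m: Δρ/Δz = 1.440/112 = 0.013 kg m⁻⁴
  176–183 m: Δρ/Δz = 0.168/7 = 0.024 kg m⁻⁴
  183–187 m: Δρ/Δz = 0.095/4 = 0.024 kg m⁻⁴
The largest gradient is in the 46–64 m interval — the pycnocline.

46–64 m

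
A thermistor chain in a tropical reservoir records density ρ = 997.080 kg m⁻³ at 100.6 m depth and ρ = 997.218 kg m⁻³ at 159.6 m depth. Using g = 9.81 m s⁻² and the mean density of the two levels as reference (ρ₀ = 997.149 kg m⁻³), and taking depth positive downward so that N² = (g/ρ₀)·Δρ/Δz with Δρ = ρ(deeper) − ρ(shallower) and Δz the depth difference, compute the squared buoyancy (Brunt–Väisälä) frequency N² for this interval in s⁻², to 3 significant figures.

Δρ = 997.218 − 997.080 = 0.138 kg m⁻³ over Δz = 159.6 − 100.6 = 59 m.
N² = (9.81/997.149) × (0.138/59) = 2.3011 × 10⁻⁵ s⁻² ≈ 2.30 × 10⁻⁵ s⁻².
Since Δρ > 0 the layer is stably stratified.

2.30 × 10⁻⁵ s⁻²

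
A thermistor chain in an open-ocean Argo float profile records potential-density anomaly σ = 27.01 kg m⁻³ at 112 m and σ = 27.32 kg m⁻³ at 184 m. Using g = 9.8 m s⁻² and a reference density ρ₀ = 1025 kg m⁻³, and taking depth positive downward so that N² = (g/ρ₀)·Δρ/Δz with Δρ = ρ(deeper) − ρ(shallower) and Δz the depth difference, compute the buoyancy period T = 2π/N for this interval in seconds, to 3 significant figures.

Δρ = 1027.32 − 1027.01 = 0.31 kg m⁻³ over Δz = 184 − 112 = 72 m.
N² = (9.8/1025) × (0.31/72) = 4.1165 × 10⁻⁵ s⁻².
N = √(4.1165 × 10⁻⁵) = 6.4160 × 10⁻³ rad s⁻¹, so T = 2π/N = 979.30 s ≈ 979 s.

979 s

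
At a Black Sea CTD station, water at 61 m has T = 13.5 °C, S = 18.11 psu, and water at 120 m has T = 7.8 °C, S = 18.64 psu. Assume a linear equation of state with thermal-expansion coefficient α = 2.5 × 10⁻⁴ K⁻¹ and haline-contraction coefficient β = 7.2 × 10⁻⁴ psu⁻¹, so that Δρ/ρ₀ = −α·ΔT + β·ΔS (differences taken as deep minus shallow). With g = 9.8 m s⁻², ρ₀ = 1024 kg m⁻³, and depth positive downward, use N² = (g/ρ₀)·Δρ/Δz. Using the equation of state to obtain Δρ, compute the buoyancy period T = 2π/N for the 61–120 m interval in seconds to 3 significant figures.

363 s

ΔT = -5.7 K, ΔS = +0.53 psu (deep − shallow).
Δρ/ρ₀ = −αΔT + βΔS = 1.425 × 10⁻³ + 3.816 × 10⁻⁴ = 1.8066 × 10⁻³, so Δρ ≈ 1.850 kg m⁻³.
N² = (g/ρ₀)·Δρ/Δz = g·(Δρ/ρ₀)/Δz = 9.8 × 1.8066 × 10⁻³ / 59 = 3.0008 × 10⁻⁴ s⁻².
N = √(3.0008 × 10⁻⁴) = 0.017323 rad s⁻¹ → T = 2π/N = 362.71 s ≈ 363 s.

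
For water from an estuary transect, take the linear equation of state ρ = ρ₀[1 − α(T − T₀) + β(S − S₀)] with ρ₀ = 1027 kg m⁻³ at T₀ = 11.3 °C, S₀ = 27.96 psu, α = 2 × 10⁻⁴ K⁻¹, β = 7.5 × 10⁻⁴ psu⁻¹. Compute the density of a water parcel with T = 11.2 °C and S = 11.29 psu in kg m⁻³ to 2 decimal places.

T − T₀ = -0.1 K, S − S₀ = -16.67 psu.
Bracket = 1 − α·(-0.1) + β·(-16.67) = 1 + (-0.0124825) = 0.9875175.
ρ = 1027 × 0.9875175 = 1014.18 kg m⁻³.

1014.18 kg m⁻³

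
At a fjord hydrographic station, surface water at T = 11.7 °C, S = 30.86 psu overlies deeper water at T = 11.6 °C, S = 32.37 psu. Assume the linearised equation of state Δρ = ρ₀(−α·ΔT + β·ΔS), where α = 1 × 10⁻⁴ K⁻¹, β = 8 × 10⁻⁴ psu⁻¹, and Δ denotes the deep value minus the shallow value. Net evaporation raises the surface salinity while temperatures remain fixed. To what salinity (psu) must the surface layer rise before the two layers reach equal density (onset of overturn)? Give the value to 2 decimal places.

32.38 psu

Neutral buoyancy requires −α(T_deep − T_surf) + β(S_deep − S_surf′) = 0.
S_surf′ = S_deep − (α/β)·ΔT = 32.37 − (1 × 10⁻⁴/8 × 10⁻⁴)·(-0.1) = 32.3825 psu.
Increase required: 32.3825 − 30.86 = 1.5225 psu.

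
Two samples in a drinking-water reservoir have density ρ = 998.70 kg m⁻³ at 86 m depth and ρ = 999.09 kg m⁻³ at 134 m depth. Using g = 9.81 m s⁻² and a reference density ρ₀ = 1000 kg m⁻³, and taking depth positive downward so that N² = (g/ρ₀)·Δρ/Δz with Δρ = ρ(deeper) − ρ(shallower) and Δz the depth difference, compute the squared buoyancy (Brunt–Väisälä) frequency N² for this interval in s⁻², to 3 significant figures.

7.97 × 10⁻⁵ s⁻²

Δρ = 999.09 − 998.70 = 0.39 kg m⁻³ over Δz = 134 − 86 = 48 m.
N² = (9.81/1000) × (0.39/48) = 7.9706 × 10⁻⁵ s⁻² ≈ 7.97 × 10⁻⁵ s⁻².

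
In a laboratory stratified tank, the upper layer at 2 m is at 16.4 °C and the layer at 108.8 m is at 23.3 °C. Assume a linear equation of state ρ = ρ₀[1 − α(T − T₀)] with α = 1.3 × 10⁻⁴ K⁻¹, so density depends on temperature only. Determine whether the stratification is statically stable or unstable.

unstable

ΔT = 23.3 − 16.4 = +6.9 K, so Δρ/ρ₀ = −αΔT = -8.97 × 10⁻⁴.
Δρ/ρ₀ < 0, so Δρ < 0: deeper water is lighter → statically unstable; the column would overturn.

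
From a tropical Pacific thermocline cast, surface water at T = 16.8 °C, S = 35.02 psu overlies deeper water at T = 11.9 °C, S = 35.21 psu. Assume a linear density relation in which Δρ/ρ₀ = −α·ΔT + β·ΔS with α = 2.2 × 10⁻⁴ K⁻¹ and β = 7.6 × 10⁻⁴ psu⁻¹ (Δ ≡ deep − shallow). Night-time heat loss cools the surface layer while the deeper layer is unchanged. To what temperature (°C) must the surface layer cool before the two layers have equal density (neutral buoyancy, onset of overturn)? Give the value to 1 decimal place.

11.2 °C

Neutral buoyancy requires Δρ = 0, i.e. −α(T_deep − T_surf′) + β(S_deep − S_surf) = 0.
T_surf′ = T_deep − (β/α)·ΔS = 11.9 − (7.6 × 10⁻⁴/2.2 × 10⁻⁴)·(+0.19) = 11.244 °C.
Cooling required: 16.8 − (11.244) = 5.556 °C.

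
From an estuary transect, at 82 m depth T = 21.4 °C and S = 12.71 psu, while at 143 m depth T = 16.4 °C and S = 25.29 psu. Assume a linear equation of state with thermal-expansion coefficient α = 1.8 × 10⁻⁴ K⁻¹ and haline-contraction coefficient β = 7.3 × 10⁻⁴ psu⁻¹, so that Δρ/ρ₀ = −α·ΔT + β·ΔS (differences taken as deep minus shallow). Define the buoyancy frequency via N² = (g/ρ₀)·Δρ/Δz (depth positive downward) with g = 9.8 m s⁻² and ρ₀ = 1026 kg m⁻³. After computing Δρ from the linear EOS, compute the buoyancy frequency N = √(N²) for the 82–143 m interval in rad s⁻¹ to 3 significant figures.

ΔT = -5.0 K, ΔS = +12.58 psu (deep − shallow).
Δρ/ρ₀ = −αΔT + βΔS = 9.00 × 10⁻⁴ + 9.1834 × 10⁻³ = 0.0100834, so Δρ ≈ 10.35 kg m⁻³.
N² = (g/ρ₀)·Δρ/Δz = g·(Δρ/ρ₀)/Δz = 9.8 × 0.0100834 / 61 = 1.6200 × 10⁻³ s⁻².
N = √(1.6200 × 10⁻³) = 0.040249 rad s⁻¹ ≈ 0.0402 rad s⁻¹.

0.0402 rad s⁻¹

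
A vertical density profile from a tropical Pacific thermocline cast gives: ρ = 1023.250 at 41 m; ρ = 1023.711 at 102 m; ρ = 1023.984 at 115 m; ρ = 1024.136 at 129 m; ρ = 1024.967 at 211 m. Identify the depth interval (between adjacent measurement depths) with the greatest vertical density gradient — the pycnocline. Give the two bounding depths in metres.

Compute the density gradient over each adjacent pair:
  41–102 m: Δρ/Δz = 0.461/61 = 7.6 × 10⁻³ kg m⁻⁴
  102–115 m: Δρ/Δz = 0.273/13 = 0.021 kg m⁻⁴
  115–129 m: Δρ/Δz = 0.152/14 = 0.011 kg m⁻⁴
  129–211 m: Δρ/Δz = 0.831/82 = 0.010 kg m⁻⁴
The largest gradient is in the 102–115 m interval — the pycnocline.

102–115 m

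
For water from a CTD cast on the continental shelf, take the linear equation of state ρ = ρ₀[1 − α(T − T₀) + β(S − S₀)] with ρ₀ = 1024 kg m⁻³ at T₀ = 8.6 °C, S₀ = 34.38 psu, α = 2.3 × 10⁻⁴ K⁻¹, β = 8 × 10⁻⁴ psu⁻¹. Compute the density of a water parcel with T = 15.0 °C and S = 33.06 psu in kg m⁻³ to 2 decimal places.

T − T₀ = +6.4 K, S − S₀ = -1.32 psu.
Bracket = 1 − α·(+6.4) + β·(-1.32) = 1 + (-2.528 × 10⁻³) = 0.9974720.
ρ = 1024 × 0.9974720 = 1021.41 kg m⁻³.

1021.41 kg m⁻³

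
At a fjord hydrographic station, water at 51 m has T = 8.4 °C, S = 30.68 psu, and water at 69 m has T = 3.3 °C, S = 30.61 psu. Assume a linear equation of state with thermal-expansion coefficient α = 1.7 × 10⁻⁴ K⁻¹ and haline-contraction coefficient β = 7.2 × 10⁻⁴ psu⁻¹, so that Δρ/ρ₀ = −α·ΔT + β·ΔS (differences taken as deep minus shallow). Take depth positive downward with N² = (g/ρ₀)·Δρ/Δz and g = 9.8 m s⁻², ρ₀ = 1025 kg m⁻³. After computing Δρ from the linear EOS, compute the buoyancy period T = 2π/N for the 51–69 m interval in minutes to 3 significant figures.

4.97 min

ΔT = -5.1 K, ΔS = -0.07 psu (deep − shallow).
Δρ/ρ₀ = −αΔT + βΔS = 8.67 × 10⁻⁴ − 5.04 × 10⁻⁵ = 8.166 × 10⁻⁴, so Δρ ≈ 0.8370 kg m⁻³.
N² = (g/ρ₀)·Δρ/Δz = g·(Δρ/ρ₀)/Δz = 9.8 × 8.166 × 10⁻⁴ / 18 = 4.4459 × 10⁻⁴ s⁻².
N = √(4.4459 × 10⁻⁴) = 0.021085 rad s⁻¹ → T = 2π/N = 297.99 s = 4.9665 min ≈ 4.97 min.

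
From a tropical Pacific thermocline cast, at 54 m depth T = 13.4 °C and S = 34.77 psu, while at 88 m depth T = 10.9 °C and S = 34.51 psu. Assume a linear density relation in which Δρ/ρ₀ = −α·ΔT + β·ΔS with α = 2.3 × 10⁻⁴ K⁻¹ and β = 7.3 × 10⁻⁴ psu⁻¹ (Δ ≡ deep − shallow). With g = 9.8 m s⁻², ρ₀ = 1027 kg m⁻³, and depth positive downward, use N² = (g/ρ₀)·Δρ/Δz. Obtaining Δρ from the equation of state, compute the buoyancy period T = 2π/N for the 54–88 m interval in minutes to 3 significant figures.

9.94 min

ΔT = -2.5 K, ΔS = -0.26 psu (deep − shallow).
Δρ/ρ₀ = −αΔT + βΔS = 5.75 × 10⁻⁴ − 1.898 × 10⁻⁴ = 3.852 × 10⁻⁴, so Δρ ≈ 0.3956 kg m⁻³.
N² = (g/ρ₀)·Δρ/Δz = g·(Δρ/ρ₀)/Δz = 9.8 × 3.852 × 10⁻⁴ / 34 = 1.1103 × 10⁻⁴ s⁻².
N = √(1.1103 × 10⁻⁴) = 0.010537 rad s⁻¹ → T = 2π/N = 596.30 s = 9.9383 min ≈ 9.94 min.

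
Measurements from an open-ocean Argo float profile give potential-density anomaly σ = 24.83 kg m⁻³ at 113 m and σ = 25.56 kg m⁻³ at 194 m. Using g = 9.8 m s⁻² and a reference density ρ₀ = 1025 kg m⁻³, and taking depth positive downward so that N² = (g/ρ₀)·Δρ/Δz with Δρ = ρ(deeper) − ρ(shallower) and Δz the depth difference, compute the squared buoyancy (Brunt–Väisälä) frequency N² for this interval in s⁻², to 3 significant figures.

8.62 × 10⁻⁵ s⁻²

Δρ = 1025.56 − 1024.83 = 0.73 kg m⁻³ over Δz = 194 − 113 = 81 m.
N² = (9.8/1025) × (0.73/81) = 8.6167 × 10⁻⁵ s⁻² ≈ 8.62 × 10⁻⁵ s⁻².
A positive N² confirms static stability across the interval.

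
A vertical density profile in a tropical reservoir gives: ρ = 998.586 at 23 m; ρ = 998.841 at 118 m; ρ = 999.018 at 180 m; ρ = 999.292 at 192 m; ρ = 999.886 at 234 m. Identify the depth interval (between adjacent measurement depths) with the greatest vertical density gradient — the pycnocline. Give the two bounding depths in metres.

180–192 m

Compute the density gradient over each adjacent pair:
  23–118 m: Δρ/Δz = 0.255/95 = 2.7 × 10⁻³ kg m⁻⁴
  118–180 m: Δρ/Δz = 0.177/62 = 2.9 × 10⁻³ kg m⁻⁴
  180–192 m: Δρ/Δz = 0.274/12 = 0.023 kg m⁻⁴
  192–234 m: Δρ/Δz = 0.594/42 = 0.014 kg m⁻⁴
The largest gradient is in the 180–192 m interval — the pycnocline.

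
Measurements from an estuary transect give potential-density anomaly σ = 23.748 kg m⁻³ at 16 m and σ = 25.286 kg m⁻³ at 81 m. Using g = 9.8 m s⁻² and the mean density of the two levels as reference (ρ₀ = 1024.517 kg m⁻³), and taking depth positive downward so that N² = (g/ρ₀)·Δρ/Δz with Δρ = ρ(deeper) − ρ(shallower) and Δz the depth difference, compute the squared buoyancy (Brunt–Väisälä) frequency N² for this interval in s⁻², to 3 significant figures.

2.26 × 10⁻⁴ s⁻²

Δρ = 1025.286 − 1023.748 = 1.538 kg m⁻³ over Δz = 81 − 16 = 65 m.
N² = (9.8/1024.517) × (1.538/65) = 2.2633 × 10⁻⁴ s⁻² ≈ 2.26 × 10⁻⁴ s⁻².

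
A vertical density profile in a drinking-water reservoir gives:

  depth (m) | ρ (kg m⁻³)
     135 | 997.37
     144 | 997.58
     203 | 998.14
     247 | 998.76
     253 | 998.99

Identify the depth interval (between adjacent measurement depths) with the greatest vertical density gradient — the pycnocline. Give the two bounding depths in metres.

Compute the density gradient over each adjacent pair:
  135–144 m: Δρ/Δz = 0.21/9 = 0.023 kg m⁻⁴
  144–203 m: Δρ/Δz = 0.56/59 = 9.5 × 10⁻³ kg m⁻⁴
  203–247 m: Δρ/Δz = 0.62/44 = 0.014 kg m⁻⁴
  247–253 m: Δρ/Δz = 0.23/6 = 0.038 kg m⁻⁴
The largest gradient is in the 247–253 m interval — the pycnocline.

247–253 m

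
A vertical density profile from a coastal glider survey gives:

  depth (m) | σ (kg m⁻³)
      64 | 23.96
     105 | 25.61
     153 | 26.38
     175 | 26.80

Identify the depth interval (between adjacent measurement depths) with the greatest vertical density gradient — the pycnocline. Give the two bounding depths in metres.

64–105 m

Compute the density gradient over each adjacent pair:
  64–105 m: Δρ/Δz = 1.65/41 = 0.040 kg m⁻⁴
  105–153 m: Δρ/Δz = 0.77/48 = 0.016 kg m⁻⁴
  153–175 m: Δρ/Δz = 0.42/22 = 0.019 kg m⁻⁴
The largest gradient is in the 64–105 m interval — the pycnocline.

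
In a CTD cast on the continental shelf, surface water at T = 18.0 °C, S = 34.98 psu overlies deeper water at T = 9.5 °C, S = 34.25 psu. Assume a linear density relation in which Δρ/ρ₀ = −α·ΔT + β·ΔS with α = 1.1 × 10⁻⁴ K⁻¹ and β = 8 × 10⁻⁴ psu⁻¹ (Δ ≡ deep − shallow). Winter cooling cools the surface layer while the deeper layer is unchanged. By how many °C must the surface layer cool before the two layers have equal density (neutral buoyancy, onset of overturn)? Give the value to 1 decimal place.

3.2 °C

Neutral buoyancy requires Δρ = 0, i.e. −α(T_deep − T_surf′) + β(S_deep − S_surf) = 0.
T_surf′ = T_deep − (β/α)·ΔS = 9.5 − (8 × 10⁻⁴/1.1 × 10⁻⁴)·(-0.73) = 14.809 °C.
Cooling required: 18.0 − (14.809) = 3.191 °C.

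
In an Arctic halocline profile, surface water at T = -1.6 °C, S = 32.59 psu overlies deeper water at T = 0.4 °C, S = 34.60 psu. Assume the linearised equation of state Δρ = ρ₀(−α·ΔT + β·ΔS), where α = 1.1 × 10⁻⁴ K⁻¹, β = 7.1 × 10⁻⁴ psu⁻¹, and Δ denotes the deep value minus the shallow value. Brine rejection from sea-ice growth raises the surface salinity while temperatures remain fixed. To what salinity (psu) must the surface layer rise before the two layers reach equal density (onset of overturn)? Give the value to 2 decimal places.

34.29 psu

Neutral buoyancy requires −α(T_deep − T_surf) + β(S_deep − S_surf′) = 0.
S_surf′ = S_deep − (α/β)·ΔT = 34.60 − (1.1 × 10⁻⁴/7.1 × 10⁻⁴)·(+2.0) = 34.2901 psu.
Increase required: 34.2901 − 32.59 = 1.7001 psu.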